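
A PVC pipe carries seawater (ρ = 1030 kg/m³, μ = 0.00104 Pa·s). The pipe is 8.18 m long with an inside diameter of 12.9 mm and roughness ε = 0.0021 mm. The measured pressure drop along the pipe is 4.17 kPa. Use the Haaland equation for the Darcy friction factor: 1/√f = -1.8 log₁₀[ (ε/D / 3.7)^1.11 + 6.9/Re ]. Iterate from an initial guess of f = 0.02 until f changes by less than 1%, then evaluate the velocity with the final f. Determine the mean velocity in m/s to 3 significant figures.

V ≈ 0.621 m/s

Rearranging Darcy-Weisbach: V = √(2·ΔP·D/(f·L·ρ)). With ε/D = 2.1e-06/0.0129 = 0.000163, iterate starting from f = 0.02:
  f = 0.02 → V = √(2·4170·0.0129/(0.02·8.18·1030)) = 0.799 m/s; Re = ρVD/μ = 1.021e+04; f → 0.03089
  f = 0.03089 → V = 0.6429 m/s; Re = 8214; f → 0.03279
  f = 0.03279 → V = 0.6241 m/s; Re = 7973; f → 0.03306
Converged (Δf/f < 1%). With the final f = 0.03306: V = √(2·4170·0.0129/(0.03306·8.18·1030)) = 0.6215 m/s.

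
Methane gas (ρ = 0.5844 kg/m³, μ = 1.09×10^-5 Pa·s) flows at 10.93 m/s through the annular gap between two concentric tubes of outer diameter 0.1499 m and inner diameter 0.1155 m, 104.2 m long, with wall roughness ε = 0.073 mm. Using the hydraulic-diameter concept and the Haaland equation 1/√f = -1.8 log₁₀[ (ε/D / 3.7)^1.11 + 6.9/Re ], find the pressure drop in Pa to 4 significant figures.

Hydraulic diameter D_h = 4A/P = D_o - D_i = 0.1499 - 0.1155 = 0.0344 m.
Re = ρVD_h/μ = 0.5844·10.93·0.0344/1.09e-05 = 2.016e+04.
ε/D_h = 7.3e-05/0.0344 = 0.00212; Haaland gives 1/√f = -1.8 log₁₀[0.000252+0.000342] = 5.806, so f = 0.02966.
ΔP = f(L/D_h)(ρV²/2) = 0.02966·104.2/0.0344·34.91 = 3136 Pa.

ΔP ≈ 3136 Pa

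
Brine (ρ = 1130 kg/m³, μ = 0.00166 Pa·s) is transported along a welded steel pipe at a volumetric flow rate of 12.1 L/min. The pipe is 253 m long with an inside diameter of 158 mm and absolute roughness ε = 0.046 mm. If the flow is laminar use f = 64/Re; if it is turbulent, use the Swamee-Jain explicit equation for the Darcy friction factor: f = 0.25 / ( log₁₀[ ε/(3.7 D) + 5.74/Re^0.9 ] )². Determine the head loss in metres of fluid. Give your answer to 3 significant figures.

Q = 12.1 L/min = 12.1/60000 = 0.0002017 m³/s.
Cross-sectional area A = πD²/4 = π(0.158)²/4 = 0.01961 m²; mean velocity V = Q/A = 0.0002017/0.01961 = 0.01029 m/s.
Reynolds number Re = ρVD/μ = 1130 · 0.01029 · 0.158 / 0.00166 = 1106.
Re < 2300 → laminar flow, so f = 64/Re = 64/1106 = 0.05785 (the turbulent correlation is not needed).
Darcy-Weisbach: ΔP = f(L/D)(ρV²/2) = 0.05785·(253/0.158)·(1130·0.01029²/2) = 0.05785·1601·0.05977 = 5.537 Pa.
Head loss h_f = ΔP/(ρg) = 5.537/(1130·9.81) = 5.00×10^-4 m.

h_f ≈ 5.00×10^-4 m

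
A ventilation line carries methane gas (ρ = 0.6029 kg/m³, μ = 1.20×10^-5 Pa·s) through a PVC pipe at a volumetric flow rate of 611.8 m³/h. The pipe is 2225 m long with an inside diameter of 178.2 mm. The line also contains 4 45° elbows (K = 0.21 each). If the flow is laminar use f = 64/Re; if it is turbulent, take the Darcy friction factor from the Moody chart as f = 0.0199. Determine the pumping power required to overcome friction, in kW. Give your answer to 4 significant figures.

P ≈ 0.5930 kW

Q = 611.8 m³/h = 611.8/3600 = 0.1699 m³/s.
Cross-sectional area A = πD²/4 = π(0.1782)²/4 = 0.02494 m²; mean velocity V = Q/A = 0.1699/0.02494 = 6.814 m/s.
Reynolds number Re = ρVD/μ = 0.6029 · 6.814 · 0.1782 / 1.2e-05 = 6.101e+04.
Re > 4000 → turbulent; use the Moody-chart value f = 0.0199.
Total minor-loss coefficient ΣK = 4·0.21 = 0.84.
ΔP = [f·L/D + ΣK]·(ρV²/2) = [0.0199·2225/0.1782 + 0.84]·(0.6029·6.814²/2) = [248.5 + 0.84]·14 = 3489 Pa.
Pumping power P = QΔP = 0.1699·3489 = 593.02 W = 0.5930 kW.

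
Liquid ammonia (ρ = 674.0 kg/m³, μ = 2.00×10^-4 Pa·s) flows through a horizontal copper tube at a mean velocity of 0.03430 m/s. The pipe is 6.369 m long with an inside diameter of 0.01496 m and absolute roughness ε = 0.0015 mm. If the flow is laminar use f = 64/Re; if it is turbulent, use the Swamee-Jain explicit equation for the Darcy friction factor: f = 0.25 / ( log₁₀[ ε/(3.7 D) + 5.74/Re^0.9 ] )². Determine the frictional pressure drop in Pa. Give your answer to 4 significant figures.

ΔP ≈ 6.247 Pa

Reynolds number Re = ρVD/μ = 674 · 0.0343 · 0.01496 / 0.0002 = 1729.
Re < 2300 → laminar flow, so f = 64/Re = 64/1729 = 0.03701 (the turbulent correlation is not needed).
Darcy-Weisbach: ΔP = f(L/D)(ρV²/2) = 0.03701·(6.369/0.01496)·(674·0.0343²/2) = 0.03701·425.7·0.3965 = 6.247 Pa.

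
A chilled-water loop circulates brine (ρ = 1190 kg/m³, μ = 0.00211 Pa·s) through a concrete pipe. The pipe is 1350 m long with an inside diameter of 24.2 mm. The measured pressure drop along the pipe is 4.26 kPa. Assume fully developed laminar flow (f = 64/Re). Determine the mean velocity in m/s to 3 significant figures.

V ≈ 0.0274 m/s

For laminar flow, f = 64/Re with Re = ρVD/μ, so Darcy-Weisbach reduces to ΔP = 32μLV/D². Solving for V: V = ΔP·D²/(32μL) = 4260·(0.0242)²/(32·0.00211·1350) = 0.02737 m/s.
Check: Re = ρVD/μ = 1190·0.02737·0.0242/0.00211 = 373.6 < 2300, so the laminar assumption holds.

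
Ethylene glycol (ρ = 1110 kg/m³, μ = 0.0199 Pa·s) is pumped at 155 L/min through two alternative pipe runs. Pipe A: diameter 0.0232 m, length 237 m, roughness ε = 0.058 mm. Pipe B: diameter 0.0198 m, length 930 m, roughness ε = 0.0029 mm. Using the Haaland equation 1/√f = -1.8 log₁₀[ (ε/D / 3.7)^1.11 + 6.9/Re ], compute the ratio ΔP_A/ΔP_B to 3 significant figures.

Pipe A: V = Q/A = 0.002583/0.0004227 = 6.111 m/s; Re = 7908; ε/D = 0.0025; Haaland → f = 0.03595; ΔP_A = f(L/D)(ρV²/2) = 7.613e+06 Pa.
Pipe B: V = Q/A = 0.002583/0.0003079 = 8.39 m/s; Re = 9266; ε/D = 0.000146; Haaland → f = 0.0317; ΔP_B = f(L/D)(ρV²/2) = 5.816e+07 Pa.
ΔP_A/ΔP_B = 7.613e+06/5.816e+07 = 0.131.

ΔP_A/ΔP_B ≈ 0.131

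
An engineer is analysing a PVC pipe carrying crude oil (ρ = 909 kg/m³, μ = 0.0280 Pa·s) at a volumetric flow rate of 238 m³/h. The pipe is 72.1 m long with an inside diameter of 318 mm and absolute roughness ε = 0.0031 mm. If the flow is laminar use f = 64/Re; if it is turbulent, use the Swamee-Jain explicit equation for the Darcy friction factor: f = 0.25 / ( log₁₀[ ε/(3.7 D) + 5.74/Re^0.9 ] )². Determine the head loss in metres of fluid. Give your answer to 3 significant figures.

h_f ≈ 0.259 m

Q = 238 m³/h = 238/3600 = 0.06611 m³/s.
Cross-sectional area A = πD²/4 = π(0.318)²/4 = 0.07942 m²; mean velocity V = Q/A = 0.06611/0.07942 = 0.8324 m/s.
Reynolds number Re = ρVD/μ = 909 · 0.8324 · 0.318 / 0.028 = 8593.
Re > 4000 → turbulent. Relative roughness ε/D = 3.1e-06/0.318 = 9.75e-06. Swamee-Jain: f = 0.25/(log₁₀[9.75e-06/3.7 + 5.74/8593^0.9])² = 0.25/(log₁₀[2.63e-06 + 0.00165])² = 0.25/(-2.781)² = 0.03232.
Darcy-Weisbach: ΔP = f(L/D)(ρV²/2) = 0.03232·(72.1/0.318)·(909·0.8324²/2) = 0.03232·226.7·314.9 = 2308 Pa.
Head loss h_f = ΔP/(ρg) = 2308/(909·9.81) = 0.259 m.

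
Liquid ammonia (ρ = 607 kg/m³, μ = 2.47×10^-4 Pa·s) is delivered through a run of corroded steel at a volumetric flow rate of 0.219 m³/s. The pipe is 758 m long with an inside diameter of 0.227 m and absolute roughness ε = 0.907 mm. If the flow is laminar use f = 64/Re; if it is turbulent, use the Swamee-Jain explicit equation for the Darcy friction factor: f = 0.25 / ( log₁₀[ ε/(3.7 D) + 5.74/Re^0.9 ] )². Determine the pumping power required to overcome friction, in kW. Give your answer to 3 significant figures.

P ≈ 185 kW

Cross-sectional area A = πD²/4 = π(0.227)²/4 = 0.04047 m²; mean velocity V = Q/A = 0.219/0.04047 = 5.411 m/s.
Reynolds number Re = ρVD/μ = 607 · 5.411 · 0.227 / 0.000247 = 3.019e+06.
Re > 4000 → turbulent. Relative roughness ε/D = 0.000907/0.227 = 0.004. Swamee-Jain: f = 0.25/(log₁₀[0.004/3.7 + 5.74/3.019e+06^0.9])² = 0.25/(log₁₀[0.00108 + 8.45e-06])² = 0.25/(-2.963)² = 0.02847.
Darcy-Weisbach: ΔP = f(L/D)(ρV²/2) = 0.02847·(758/0.227)·(607·5.411²/2) = 0.02847·3339·8887 = 8.449e+05 Pa.
Pumping power P = QΔP = 0.219·8.449e+05 = 185000 W = 185 kW.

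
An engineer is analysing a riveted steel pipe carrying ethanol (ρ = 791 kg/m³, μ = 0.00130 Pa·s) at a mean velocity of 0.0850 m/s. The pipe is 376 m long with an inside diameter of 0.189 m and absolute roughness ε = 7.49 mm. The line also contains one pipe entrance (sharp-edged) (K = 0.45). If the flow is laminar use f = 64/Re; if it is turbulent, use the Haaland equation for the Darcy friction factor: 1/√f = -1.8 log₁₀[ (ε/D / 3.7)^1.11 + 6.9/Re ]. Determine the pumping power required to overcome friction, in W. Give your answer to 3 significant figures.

Reynolds number Re = ρVD/μ = 791 · 0.085 · 0.189 / 0.0013 = 9775.
Re > 4000 → turbulent. Relative roughness ε/D = 0.00749/0.189 = 0.0396. Haaland: 1/√f = -1.8 log₁₀[(0.0396/3.7)^1.11 + 6.9/9775] = -1.8 log₁₀[0.0065 + 0.000706] = 3.856, so f = 0.06726.
Total minor-loss coefficient ΣK = 1·0.45 = 0.45.
ΔP = [f·L/D + ΣK]·(ρV²/2) = [0.06726·376/0.189 + 0.45]·(791·0.085²/2) = [133.8 + 0.45]·2.857 = 383.6 Pa.
Q = V·A = 0.085·0.02806 = 0.002385 m³/s.
Pumping power P = QΔP = 0.002385·383.6 = 0.9149 W = 0.915 W.

P ≈ 0.915 W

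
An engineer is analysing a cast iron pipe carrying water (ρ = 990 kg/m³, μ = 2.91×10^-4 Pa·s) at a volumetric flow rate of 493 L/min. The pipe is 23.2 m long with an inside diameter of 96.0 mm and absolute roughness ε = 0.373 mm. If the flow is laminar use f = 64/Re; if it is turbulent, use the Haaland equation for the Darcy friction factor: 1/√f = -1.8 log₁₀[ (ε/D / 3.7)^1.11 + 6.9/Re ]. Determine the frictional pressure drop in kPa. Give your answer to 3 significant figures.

ΔP ≈ 4.39 kPa

Q = 493 L/min = 493/60000 = 0.008217 m³/s.
Cross-sectional area A = πD²/4 = π(0.096)²/4 = 0.007238 m²; mean velocity V = Q/A = 0.008217/0.007238 = 1.135 m/s.
Reynolds number Re = ρVD/μ = 990 · 1.135 · 0.096 / 0.000291 = 3.707e+05.
Re > 4000 → turbulent. Relative roughness ε/D = 0.000373/0.096 = 0.00389. Haaland: 1/√f = -1.8 log₁₀[(0.00389/3.7)^1.11 + 6.9/3.707e+05] = -1.8 log₁₀[0.000494 + 1.86e-05] = 5.923, so f = 0.02851.
Darcy-Weisbach: ΔP = f(L/D)(ρV²/2) = 0.02851·(23.2/0.096)·(990·1.135²/2) = 0.02851·241.7·637.9 = 4395 Pa.
ΔP = 4395 Pa = 4.39 kPa.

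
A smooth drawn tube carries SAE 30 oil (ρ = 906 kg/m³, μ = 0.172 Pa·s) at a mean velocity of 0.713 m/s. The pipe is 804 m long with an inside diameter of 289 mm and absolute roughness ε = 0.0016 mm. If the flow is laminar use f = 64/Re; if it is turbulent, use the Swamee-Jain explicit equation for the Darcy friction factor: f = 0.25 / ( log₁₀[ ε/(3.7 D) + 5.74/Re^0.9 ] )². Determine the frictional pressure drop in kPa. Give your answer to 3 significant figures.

ΔP ≈ 37.8 kPa

Reynolds number Re = ρVD/μ = 906 · 0.713 · 0.289 / 0.172 = 1085.
Re < 2300 → laminar flow, so f = 64/Re = 64/1085 = 0.05896 (the turbulent correlation is not needed).
Darcy-Weisbach: ΔP = f(L/D)(ρV²/2) = 0.05896·(804/0.289)·(906·0.713²/2) = 0.05896·2782·230.3 = 3.778e+04 Pa.
ΔP = 3.778e+04 Pa = 37.8 kPa.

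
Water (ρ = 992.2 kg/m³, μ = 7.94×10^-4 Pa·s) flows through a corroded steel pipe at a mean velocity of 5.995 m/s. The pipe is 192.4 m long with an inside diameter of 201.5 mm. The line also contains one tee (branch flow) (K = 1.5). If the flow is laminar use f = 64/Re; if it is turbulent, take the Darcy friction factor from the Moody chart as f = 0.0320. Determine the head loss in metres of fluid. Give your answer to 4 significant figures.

h_f ≈ 58.72 m

Reynolds number Re = ρVD/μ = 992.2 · 5.995 · 0.2015 / 0.000794 = 1.51e+06.
Re > 4000 → turbulent; use the Moody-chart value f = 0.0320.
Total minor-loss coefficient ΣK = 1·1.5 = 1.5.
ΔP = [f·L/D + ΣK]·(ρV²/2) = [0.032·192.4/0.2015 + 1.5]·(992.2·5.995²/2) = [30.55 + 1.5]·1.783e+04 = 5.715e+05 Pa.
Head loss h_f = ΔP/(ρg) = 5.715e+05/(992.2·9.81) = 58.72 m.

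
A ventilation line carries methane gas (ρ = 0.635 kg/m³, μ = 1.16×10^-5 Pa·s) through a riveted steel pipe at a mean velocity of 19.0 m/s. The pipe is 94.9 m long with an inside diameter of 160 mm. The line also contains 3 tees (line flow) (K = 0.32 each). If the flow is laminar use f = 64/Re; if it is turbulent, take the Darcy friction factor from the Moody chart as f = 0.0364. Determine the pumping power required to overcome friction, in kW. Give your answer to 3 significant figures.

P ≈ 0.987 kW

Reynolds number Re = ρVD/μ = 0.635 · 19 · 0.16 / 1.16e-05 = 1.664e+05.
Re > 4000 → turbulent; use the Moody-chart value f = 0.0364.
Total minor-loss coefficient ΣK = 3·0.32 = 0.96.
ΔP = [f·L/D + ΣK]·(ρV²/2) = [0.0364·94.9/0.16 + 0.96]·(0.635·19²/2) = [21.59 + 0.96]·114.6 = 2585 Pa.
Q = V·A = 19·0.02011 = 0.382 m³/s.
Pumping power P = QΔP = 0.382·2585 = 987.4 W = 0.987 kW.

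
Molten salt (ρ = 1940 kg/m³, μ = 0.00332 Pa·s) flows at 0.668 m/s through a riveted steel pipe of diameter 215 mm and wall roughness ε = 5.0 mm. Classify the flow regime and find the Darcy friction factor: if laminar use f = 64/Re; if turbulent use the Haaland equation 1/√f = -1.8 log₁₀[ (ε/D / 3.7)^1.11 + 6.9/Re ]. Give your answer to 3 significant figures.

f ≈ 0.0521

Re = ρVD/μ = 1940·0.668·0.215/0.00332 = 8.392e+04.
Re > 4000 → turbulent. ε/D = 0.005/0.215 = 0.0233; Haaland: 1/√f = -1.8 log₁₀[0.0036 + 8.22e-05] = 4.381, so f = 0.0521.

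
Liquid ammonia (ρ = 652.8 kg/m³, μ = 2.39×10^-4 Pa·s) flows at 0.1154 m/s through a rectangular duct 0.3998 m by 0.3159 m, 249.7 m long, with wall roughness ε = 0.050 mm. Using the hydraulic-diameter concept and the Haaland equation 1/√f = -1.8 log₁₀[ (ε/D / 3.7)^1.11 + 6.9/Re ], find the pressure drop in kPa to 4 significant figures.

ΔP ≈ 0.05571 kPa

Hydraulic diameter D_h = 4A/P = 4·(0.3998·0.3159)/(2·(0.3998+0.3159)) = 0.5052/1.431 = 0.3529 m.
Re = ρVD_h/μ = 652.8·0.1154·0.3529/0.000239 = 1.112e+05.
ε/D_h = 5e-05/0.3529 = 0.000142; Haaland gives 1/√f = -1.8 log₁₀[1.25e-05+6.2e-05] = 7.43, so f = 0.01812.
ΔP = f(L/D_h)(ρV²/2) = 0.01812·249.7/0.3529·4.347 = 55.71 Pa.
ΔP = 0.05571 kPa.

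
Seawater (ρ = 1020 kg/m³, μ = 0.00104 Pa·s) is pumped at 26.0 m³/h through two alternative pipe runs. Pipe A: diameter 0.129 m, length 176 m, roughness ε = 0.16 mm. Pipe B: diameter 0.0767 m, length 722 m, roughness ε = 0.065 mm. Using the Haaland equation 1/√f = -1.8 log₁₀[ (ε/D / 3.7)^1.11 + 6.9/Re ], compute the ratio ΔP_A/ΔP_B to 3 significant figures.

ΔP_A/ΔP_B ≈ 0.0202

Pipe A: V = Q/A = 0.007222/0.01307 = 0.5526 m/s; Re = 6.991e+04; ε/D = 0.00124; Haaland → f = 0.0235; ΔP_A = f(L/D)(ρV²/2) = 4993 Pa.
Pipe B: V = Q/A = 0.007222/0.00462 = 1.563 m/s; Re = 1.176e+05; ε/D = 0.000847; Haaland → f = 0.0211; ΔP_B = f(L/D)(ρV²/2) = 2.475e+05 Pa.
ΔP_A/ΔP_B = 4993/2.475e+05 = 0.0202.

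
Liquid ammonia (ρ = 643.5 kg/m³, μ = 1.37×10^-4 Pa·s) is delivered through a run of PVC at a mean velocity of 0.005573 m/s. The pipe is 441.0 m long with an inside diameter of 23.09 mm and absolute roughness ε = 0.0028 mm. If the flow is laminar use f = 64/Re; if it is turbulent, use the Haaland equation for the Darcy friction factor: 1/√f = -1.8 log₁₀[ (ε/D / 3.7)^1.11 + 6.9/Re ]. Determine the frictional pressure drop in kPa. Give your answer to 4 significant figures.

ΔP ≈ 0.02021 kPa

Reynolds number Re = ρVD/μ = 643.5 · 0.005573 · 0.02309 / 0.000137 = 604.4.
Re < 2300 → laminar flow, so f = 64/Re = 64/604.4 = 0.1059 (the turbulent correlation is not needed).
Darcy-Weisbach: ΔP = f(L/D)(ρV²/2) = 0.1059·(441/0.02309)·(643.5·0.005573²/2) = 0.1059·1.91e+04·0.009993 = 20.21 Pa.
ΔP = 20.21 Pa = 0.02021 kPa.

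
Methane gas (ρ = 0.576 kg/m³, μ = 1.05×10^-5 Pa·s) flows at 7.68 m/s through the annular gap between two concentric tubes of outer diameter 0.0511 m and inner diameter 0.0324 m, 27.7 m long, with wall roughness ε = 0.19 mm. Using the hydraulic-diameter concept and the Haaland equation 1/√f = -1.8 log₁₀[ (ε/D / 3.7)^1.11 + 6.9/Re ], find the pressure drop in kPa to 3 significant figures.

Hydraulic diameter D_h = 4A/P = D_o - D_i = 0.0511 - 0.0324 = 0.0187 m.
Re = ρVD_h/μ = 0.576·7.68·0.0187/1.05e-05 = 7878.
ε/D_h = 0.00019/0.0187 = 0.0102; Haaland gives 1/√f = -1.8 log₁₀[0.00144+0.000876] = 4.745, so f = 0.04441.
ΔP = f(L/D_h)(ρV²/2) = 0.04441·27.7/0.0187·16.99 = 1118 Pa.
ΔP = 1.12 kPa.

ΔP ≈ 1.12 kPa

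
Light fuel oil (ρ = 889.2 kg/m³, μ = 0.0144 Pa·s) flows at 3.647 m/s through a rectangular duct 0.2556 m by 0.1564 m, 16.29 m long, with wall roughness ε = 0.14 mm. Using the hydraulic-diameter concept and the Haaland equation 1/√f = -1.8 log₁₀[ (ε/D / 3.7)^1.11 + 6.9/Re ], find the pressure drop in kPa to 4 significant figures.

Hydraulic diameter D_h = 4A/P = 4·(0.2556·0.1564)/(2·(0.2556+0.1564)) = 0.1599/0.824 = 0.1941 m.
Re = ρVD_h/μ = 889.2·3.647·0.1941/0.0144 = 4.37e+04.
ε/D_h = 0.00014/0.1941 = 0.000721; Haaland gives 1/√f = -1.8 log₁₀[7.62e-05+0.000158] = 6.535, so f = 0.02341.
ΔP = f(L/D_h)(ρV²/2) = 0.02341·16.29/0.1941·5913 = 1.162e+04 Pa.
ΔP = 11.62 kPa.

ΔP ≈ 11.62 kPa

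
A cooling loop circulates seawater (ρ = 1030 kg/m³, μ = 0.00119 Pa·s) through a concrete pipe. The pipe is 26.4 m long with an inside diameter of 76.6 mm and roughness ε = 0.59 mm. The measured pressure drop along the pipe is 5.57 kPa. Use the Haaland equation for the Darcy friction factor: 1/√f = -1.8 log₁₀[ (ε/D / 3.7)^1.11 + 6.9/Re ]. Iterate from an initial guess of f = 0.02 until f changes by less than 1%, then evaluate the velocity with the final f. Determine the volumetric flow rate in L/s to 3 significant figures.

Rearranging Darcy-Weisbach: V = √(2·ΔP·D/(f·L·ρ)). With ε/D = 0.00059/0.0766 = 0.0077, iterate starting from f = 0.02:
  f = 0.02 → V = √(2·5570·0.0766/(0.02·26.4·1030)) = 1.253 m/s; Re = ρVD/μ = 8.305e+04; f → 0.03562
  f = 0.03562 → V = 0.9386 m/s; Re = 6.223e+04; f → 0.03587
Converged (Δf/f < 1%). With the final f = 0.03587: V = √(2·5570·0.0766/(0.03587·26.4·1030)) = 0.9353 m/s.
Q = V·A = 0.9353·(π/4·0.0766²) = 0.00431 m³/s = 4.31 L/s.

Q ≈ 4.31 L/s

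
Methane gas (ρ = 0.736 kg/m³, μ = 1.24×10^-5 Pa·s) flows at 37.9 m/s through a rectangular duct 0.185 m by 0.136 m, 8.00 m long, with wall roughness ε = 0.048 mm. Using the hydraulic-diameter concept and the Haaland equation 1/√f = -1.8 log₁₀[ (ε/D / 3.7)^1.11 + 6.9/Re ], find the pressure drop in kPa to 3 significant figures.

Hydraulic diameter D_h = 4A/P = 4·(0.185·0.136)/(2·(0.185+0.136)) = 0.1006/0.642 = 0.1568 m.
Re = ρVD_h/μ = 0.736·37.9·0.1568/1.24e-05 = 3.526e+05.
ε/D_h = 4.8e-05/0.1568 = 0.000306; Haaland gives 1/√f = -1.8 log₁₀[2.94e-05+1.96e-05] = 7.758, so f = 0.01662.
ΔP = f(L/D_h)(ρV²/2) = 0.01662·8/0.1568·528.6 = 448.2 Pa.
ΔP = 0.448 kPa.

ΔP ≈ 0.448 kPa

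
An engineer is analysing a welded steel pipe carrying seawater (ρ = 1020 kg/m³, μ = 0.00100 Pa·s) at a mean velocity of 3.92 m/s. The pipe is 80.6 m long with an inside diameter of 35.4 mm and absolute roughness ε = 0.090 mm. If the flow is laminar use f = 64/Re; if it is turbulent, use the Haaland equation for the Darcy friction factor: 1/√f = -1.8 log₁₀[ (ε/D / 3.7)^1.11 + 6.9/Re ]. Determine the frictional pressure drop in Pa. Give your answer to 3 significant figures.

ΔP ≈ 463000 Pa

Reynolds number Re = ρVD/μ = 1020 · 3.92 · 0.0354 / 0.001 = 1.415e+05.
Re > 4000 → turbulent. Relative roughness ε/D = 9e-05/0.0354 = 0.00254. Haaland: 1/√f = -1.8 log₁₀[(0.00254/3.7)^1.11 + 6.9/1.415e+05] = -1.8 log₁₀[0.000308 + 4.87e-05] = 6.205, so f = 0.02597.
Darcy-Weisbach: ΔP = f(L/D)(ρV²/2) = 0.02597·(80.6/0.0354)·(1020·3.92²/2) = 0.02597·2277·7837 = 4.635e+05 Pa.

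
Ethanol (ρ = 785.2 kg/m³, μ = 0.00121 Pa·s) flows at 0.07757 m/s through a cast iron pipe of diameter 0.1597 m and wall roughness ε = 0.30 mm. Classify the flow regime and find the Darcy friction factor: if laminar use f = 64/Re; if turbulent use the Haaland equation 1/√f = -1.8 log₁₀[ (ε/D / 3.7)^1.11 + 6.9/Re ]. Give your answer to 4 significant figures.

f ≈ 0.03506

Re = ρVD/μ = 785.2·0.07757·0.1597/0.00121 = 8039.
Re > 4000 → turbulent. ε/D = 0.0003/0.1597 = 0.00188; Haaland: 1/√f = -1.8 log₁₀[0.00022 + 0.000858] = 5.341, so f = 0.03506.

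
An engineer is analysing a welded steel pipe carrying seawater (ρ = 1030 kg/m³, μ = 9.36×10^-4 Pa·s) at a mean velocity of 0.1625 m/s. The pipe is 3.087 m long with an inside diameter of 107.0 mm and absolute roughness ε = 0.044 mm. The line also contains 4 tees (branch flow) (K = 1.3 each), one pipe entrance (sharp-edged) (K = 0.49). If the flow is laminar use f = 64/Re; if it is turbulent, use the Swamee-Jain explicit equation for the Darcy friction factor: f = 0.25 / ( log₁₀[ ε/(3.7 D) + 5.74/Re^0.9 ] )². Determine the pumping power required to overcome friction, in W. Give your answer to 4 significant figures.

P ≈ 0.1286 W

Reynolds number Re = ρVD/μ = 1030 · 0.1625 · 0.107 / 0.000936 = 1.913e+04.
Re > 4000 → turbulent. Relative roughness ε/D = 4.4e-05/0.107 = 0.000411. Swamee-Jain: f = 0.25/(log₁₀[0.000411/3.7 + 5.74/1.913e+04^0.9])² = 0.25/(log₁₀[0.000111 + 0.000804])² = 0.25/(-3.038)² = 0.02708.
Total minor-loss coefficient ΣK = 4·1.3 + 1·0.49 = 5.69.
ΔP = [f·L/D + ΣK]·(ρV²/2) = [0.02708·3.087/0.107 + 5.69]·(1030·0.1625²/2) = [0.7812 + 5.69]·13.6 = 88 Pa.
Q = V·A = 0.1625·0.008992 = 0.001461 m³/s.
Pumping power P = QΔP = 0.001461·88 = 0.12859 W = 0.1286 W.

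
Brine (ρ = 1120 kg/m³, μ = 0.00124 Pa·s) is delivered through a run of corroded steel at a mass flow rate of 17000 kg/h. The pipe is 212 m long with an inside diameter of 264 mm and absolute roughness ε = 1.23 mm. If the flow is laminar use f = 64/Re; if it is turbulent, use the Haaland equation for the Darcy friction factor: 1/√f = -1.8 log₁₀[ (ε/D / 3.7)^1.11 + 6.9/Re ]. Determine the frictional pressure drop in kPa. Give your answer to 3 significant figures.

ṁ = 17000 kg/h = 17000/3600 = 4.722 kg/s.
A = πD²/4 = π(0.264)²/4 = 0.05474 m²; mean velocity V = ṁ/(ρA) = 4.722/(1120 · 0.05474) = 0.07702 m/s.
Reynolds number Re = ρVD/μ = 1120 · 0.07702 · 0.264 / 0.00124 = 1.837e+04.
Re > 4000 → turbulent. Relative roughness ε/D = 0.00123/0.264 = 0.00466. Haaland: 1/√f = -1.8 log₁₀[(0.00466/3.7)^1.11 + 6.9/1.837e+04] = -1.8 log₁₀[0.000604 + 0.000376] = 5.416, so f = 0.03409.
Darcy-Weisbach: ΔP = f(L/D)(ρV²/2) = 0.03409·(212/0.264)·(1120·0.07702²/2) = 0.03409·803·3.322 = 90.96 Pa.
ΔP = 90.96 Pa = 0.0910 kPa.

ΔP ≈ 0.0910 kPa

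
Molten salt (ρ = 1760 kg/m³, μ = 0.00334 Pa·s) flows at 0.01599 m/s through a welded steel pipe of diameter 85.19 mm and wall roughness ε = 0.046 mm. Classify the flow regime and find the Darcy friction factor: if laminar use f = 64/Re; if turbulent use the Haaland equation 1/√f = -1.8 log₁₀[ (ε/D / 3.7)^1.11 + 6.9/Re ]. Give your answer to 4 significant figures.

Re = ρVD/μ = 1760·0.01599·0.08519/0.00334 = 717.8.
Re < 2300 → laminar, so f = 64/Re = 0.08916 (roughness is irrelevant in laminar flow).

f ≈ 0.08916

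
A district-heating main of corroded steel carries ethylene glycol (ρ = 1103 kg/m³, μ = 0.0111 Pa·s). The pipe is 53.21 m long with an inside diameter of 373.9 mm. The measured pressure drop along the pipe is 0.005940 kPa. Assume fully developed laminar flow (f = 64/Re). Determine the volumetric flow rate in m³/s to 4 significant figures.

For laminar flow, f = 64/Re with Re = ρVD/μ, so Darcy-Weisbach reduces to ΔP = 32μLV/D². Solving for V: V = ΔP·D²/(32μL) = 5.94·(0.3739)²/(32·0.0111·53.21) = 0.04394 m/s.
Check: Re = ρVD/μ = 1103·0.04394·0.3739/0.0111 = 1632 < 2300, so the laminar assumption holds.
Q = V·A = 0.04394·(π/4·0.3739²) = 0.004824 m³/s = 0.004824 m³/s.

Q ≈ 0.004824 m³/s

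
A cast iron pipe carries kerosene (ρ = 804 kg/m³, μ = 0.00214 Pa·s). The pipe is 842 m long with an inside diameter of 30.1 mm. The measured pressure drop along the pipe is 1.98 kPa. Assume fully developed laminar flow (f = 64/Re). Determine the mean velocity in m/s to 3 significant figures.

V ≈ 0.0311 m/s

For laminar flow, f = 64/Re with Re = ρVD/μ, so Darcy-Weisbach reduces to ΔP = 32μLV/D². Solving for V: V = ΔP·D²/(32μL) = 1980·(0.0301)²/(32·0.00214·842) = 0.03111 m/s.
Check: Re = ρVD/μ = 804·0.03111·0.0301/0.00214 = 351.8 < 2300, so the laminar assumption holds.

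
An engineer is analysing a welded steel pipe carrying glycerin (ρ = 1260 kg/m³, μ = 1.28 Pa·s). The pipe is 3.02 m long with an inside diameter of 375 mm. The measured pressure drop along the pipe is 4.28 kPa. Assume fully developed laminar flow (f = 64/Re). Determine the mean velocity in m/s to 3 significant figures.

V ≈ 4.87 m/s

For laminar flow, f = 64/Re with Re = ρVD/μ, so Darcy-Weisbach reduces to ΔP = 32μLV/D². Solving for V: V = ΔP·D²/(32μL) = 4280·(0.375)²/(32·1.28·3.02) = 4.866 m/s.
Check: Re = ρVD/μ = 1260·4.866·0.375/1.28 = 1796 < 2300, so the laminar assumption holds.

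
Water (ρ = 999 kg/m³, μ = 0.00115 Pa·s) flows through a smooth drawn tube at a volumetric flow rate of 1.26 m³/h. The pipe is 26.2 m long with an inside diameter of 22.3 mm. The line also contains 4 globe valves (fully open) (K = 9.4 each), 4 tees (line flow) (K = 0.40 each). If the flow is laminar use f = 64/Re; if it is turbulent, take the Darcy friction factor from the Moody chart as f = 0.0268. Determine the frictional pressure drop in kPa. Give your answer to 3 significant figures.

ΔP ≈ 28.4 kPa

Q = 1.26 m³/h = 1.26/3600 = 0.00035 m³/s.
Cross-sectional area A = πD²/4 = π(0.0223)²/4 = 0.0003906 m²; mean velocity V = Q/A = 0.00035/0.0003906 = 0.8961 m/s.
Reynolds number Re = ρVD/μ = 999 · 0.8961 · 0.0223 / 0.00115 = 1.736e+04.
Re > 4000 → turbulent; use the Moody-chart value f = 0.0268.
Total minor-loss coefficient ΣK = 4·9.4 + 4·0.4 = 39.2.
ΔP = [f·L/D + ΣK]·(ρV²/2) = [0.0268·26.2/0.0223 + 39.2]·(999·0.8961²/2) = [31.49 + 39.2]·401.1 = 2.835e+04 Pa.
ΔP = 2.835e+04 Pa = 28.4 kPa.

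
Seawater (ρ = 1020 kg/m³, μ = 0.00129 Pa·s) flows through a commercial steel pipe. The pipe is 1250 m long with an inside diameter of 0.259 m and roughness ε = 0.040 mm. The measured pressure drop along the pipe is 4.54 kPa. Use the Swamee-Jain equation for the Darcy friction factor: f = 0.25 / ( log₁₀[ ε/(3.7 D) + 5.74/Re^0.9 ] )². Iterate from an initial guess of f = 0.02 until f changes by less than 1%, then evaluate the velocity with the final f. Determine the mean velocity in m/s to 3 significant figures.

V ≈ 0.300 m/s

Rearranging Darcy-Weisbach: V = √(2·ΔP·D/(f·L·ρ)). With ε/D = 4e-05/0.259 = 0.000154, iterate starting from f = 0.02:
  f = 0.02 → V = √(2·4540·0.259/(0.02·1250·1020)) = 0.3037 m/s; Re = ρVD/μ = 6.219e+04; f → 0.02047
  f = 0.02047 → V = 0.3002 m/s; Re = 6.147e+04; f → 0.02052
Converged (Δf/f < 1%). With the final f = 0.02052: V = √(2·4540·0.259/(0.02052·1250·1020)) = 0.2998 m/s.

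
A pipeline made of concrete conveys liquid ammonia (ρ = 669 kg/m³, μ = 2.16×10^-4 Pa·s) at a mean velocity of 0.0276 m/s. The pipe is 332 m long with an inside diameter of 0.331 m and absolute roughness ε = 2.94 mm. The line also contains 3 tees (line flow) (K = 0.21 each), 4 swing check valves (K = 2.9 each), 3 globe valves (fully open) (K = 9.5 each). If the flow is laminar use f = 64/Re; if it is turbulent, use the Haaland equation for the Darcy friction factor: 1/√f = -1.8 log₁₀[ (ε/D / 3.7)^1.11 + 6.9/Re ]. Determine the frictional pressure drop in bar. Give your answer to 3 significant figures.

Reynolds number Re = ρVD/μ = 669 · 0.0276 · 0.331 / 0.000216 = 2.829e+04.
Re > 4000 → turbulent. Relative roughness ε/D = 0.00294/0.331 = 0.00888. Haaland: 1/√f = -1.8 log₁₀[(0.00888/3.7)^1.11 + 6.9/2.829e+04] = -1.8 log₁₀[0.00124 + 0.000244] = 5.093, so f = 0.03855.
Total minor-loss coefficient ΣK = 3·0.21 + 4·2.9 + 3·9.5 = 40.7.
ΔP = [f·L/D + ΣK]·(ρV²/2) = [0.03855·332/0.331 + 40.7]·(669·0.0276²/2) = [38.66 + 40.7]·0.2548 = 20.23 Pa.
ΔP = 20.23 Pa = 2.02×10^-4 bar.

ΔP ≈ 2.02×10^-4 bar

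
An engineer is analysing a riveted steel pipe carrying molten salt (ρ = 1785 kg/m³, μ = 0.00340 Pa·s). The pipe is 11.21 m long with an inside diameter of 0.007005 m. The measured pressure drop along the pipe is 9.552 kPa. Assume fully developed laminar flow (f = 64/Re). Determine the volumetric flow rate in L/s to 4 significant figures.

For laminar flow, f = 64/Re with Re = ρVD/μ, so Darcy-Weisbach reduces to ΔP = 32μLV/D². Solving for V: V = ΔP·D²/(32μL) = 9552·(0.007005)²/(32·0.0034·11.21) = 0.3843 m/s.
Check: Re = ρVD/μ = 1785·0.3843·0.007005/0.0034 = 1413 < 2300, so the laminar assumption holds.
Q = V·A = 0.3843·(π/4·0.007005²) = 1.481e-05 m³/s = 0.01481 L/s.

Q ≈ 0.01481 L/s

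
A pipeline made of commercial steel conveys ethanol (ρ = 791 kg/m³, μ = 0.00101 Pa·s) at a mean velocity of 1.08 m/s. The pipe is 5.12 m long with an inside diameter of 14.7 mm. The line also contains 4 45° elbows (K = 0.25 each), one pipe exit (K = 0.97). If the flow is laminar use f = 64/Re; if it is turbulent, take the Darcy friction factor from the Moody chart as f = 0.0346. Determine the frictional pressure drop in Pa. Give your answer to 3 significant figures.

Reynolds number Re = ρVD/μ = 791 · 1.08 · 0.0147 / 0.00101 = 1.243e+04.
Re > 4000 → turbulent; use the Moody-chart value f = 0.0346.
Total minor-loss coefficient ΣK = 4·0.25 + 1·0.97 = 1.97.
ΔP = [f·L/D + ΣK]·(ρV²/2) = [0.0346·5.12/0.0147 + 1.97]·(791·1.08²/2) = [12.05 + 1.97]·461.3 = 6468 Pa.

ΔP ≈ 6470 Pa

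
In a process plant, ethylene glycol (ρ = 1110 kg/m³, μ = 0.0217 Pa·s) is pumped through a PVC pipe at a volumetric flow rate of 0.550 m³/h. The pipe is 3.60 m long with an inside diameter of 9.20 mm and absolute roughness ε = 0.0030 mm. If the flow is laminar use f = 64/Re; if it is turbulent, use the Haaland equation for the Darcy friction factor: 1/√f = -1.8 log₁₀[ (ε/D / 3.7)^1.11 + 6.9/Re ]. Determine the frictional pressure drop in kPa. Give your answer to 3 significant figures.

Q = 0.550 m³/h = 0.550/3600 = 0.0001528 m³/s.
Cross-sectional area A = πD²/4 = π(0.0092)²/4 = 6.648e-05 m²; mean velocity V = Q/A = 0.0001528/6.648e-05 = 2.298 m/s.
Reynolds number Re = ρVD/μ = 1110 · 2.298 · 0.0092 / 0.0217 = 1082.
Re < 2300 → laminar flow, so f = 64/Re = 64/1082 = 0.05917 (the turbulent correlation is not needed).
Darcy-Weisbach: ΔP = f(L/D)(ρV²/2) = 0.05917·(3.6/0.0092)·(1110·2.298²/2) = 0.05917·391.3·2931 = 6.788e+04 Pa.
ΔP = 6.788e+04 Pa = 67.9 kPa.

ΔP ≈ 67.9 kPa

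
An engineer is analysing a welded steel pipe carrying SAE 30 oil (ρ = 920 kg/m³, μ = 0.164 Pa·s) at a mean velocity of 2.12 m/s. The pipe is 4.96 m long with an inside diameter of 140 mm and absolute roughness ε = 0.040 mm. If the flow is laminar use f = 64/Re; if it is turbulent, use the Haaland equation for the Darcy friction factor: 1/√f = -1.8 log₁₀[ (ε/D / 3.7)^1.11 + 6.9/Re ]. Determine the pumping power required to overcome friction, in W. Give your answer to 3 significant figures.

Reynolds number Re = ρVD/μ = 920 · 2.12 · 0.14 / 0.164 = 1665.
Re < 2300 → laminar flow, so f = 64/Re = 64/1665 = 0.03844 (the turbulent correlation is not needed).
Darcy-Weisbach: ΔP = f(L/D)(ρV²/2) = 0.03844·(4.96/0.14)·(920·2.12²/2) = 0.03844·35.43·2067 = 2815 Pa.
Q = V·A = 2.12·0.01539 = 0.03263 m³/s.
Pumping power P = QΔP = 0.03263·2815 = 91.88 W = 91.9 W.

P ≈ 91.9 W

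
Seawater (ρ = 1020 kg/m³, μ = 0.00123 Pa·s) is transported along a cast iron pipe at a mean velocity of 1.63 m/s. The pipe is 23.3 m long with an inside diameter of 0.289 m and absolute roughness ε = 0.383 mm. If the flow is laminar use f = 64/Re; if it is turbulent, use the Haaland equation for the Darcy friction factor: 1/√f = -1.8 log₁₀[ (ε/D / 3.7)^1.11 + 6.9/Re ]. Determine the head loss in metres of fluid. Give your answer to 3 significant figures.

h_f ≈ 0.236 m

Reynolds number Re = ρVD/μ = 1020 · 1.63 · 0.289 / 0.00123 = 3.906e+05.
Re > 4000 → turbulent. Relative roughness ε/D = 0.000383/0.289 = 0.00133. Haaland: 1/√f = -1.8 log₁₀[(0.00133/3.7)^1.11 + 6.9/3.906e+05] = -1.8 log₁₀[0.00015 + 1.77e-05] = 6.798, so f = 0.02164.
Darcy-Weisbach: ΔP = f(L/D)(ρV²/2) = 0.02164·(23.3/0.289)·(1020·1.63²/2) = 0.02164·80.62·1355 = 2364 Pa.
Head loss h_f = ΔP/(ρg) = 2364/(1020·9.81) = 0.236 m.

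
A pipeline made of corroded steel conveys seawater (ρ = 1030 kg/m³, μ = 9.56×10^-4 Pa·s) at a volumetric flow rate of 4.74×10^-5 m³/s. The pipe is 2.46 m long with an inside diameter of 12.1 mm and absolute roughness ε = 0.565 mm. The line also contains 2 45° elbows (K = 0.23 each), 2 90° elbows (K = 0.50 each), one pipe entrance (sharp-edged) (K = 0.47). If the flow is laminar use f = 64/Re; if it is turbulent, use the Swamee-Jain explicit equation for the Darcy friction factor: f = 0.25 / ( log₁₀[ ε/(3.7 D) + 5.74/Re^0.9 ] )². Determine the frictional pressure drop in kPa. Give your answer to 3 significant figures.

Cross-sectional area A = πD²/4 = π(0.0121)²/4 = 0.000115 m²; mean velocity V = Q/A = 4.74e-05/0.000115 = 0.4122 m/s.
Reynolds number Re = ρVD/μ = 1030 · 0.4122 · 0.0121 / 0.000956 = 5374.
Re > 4000 → turbulent. Relative roughness ε/D = 0.000565/0.0121 = 0.0467. Swamee-Jain: f = 0.25/(log₁₀[0.0467/3.7 + 5.74/5374^0.9])² = 0.25/(log₁₀[0.0126 + 0.00252])² = 0.25/(-1.82)² = 0.07549.
Total minor-loss coefficient ΣK = 2·0.23 + 2·0.5 + 1·0.47 = 1.93.
ΔP = [f·L/D + ΣK]·(ρV²/2) = [0.07549·2.46/0.0121 + 1.93]·(1030·0.4122²/2) = [15.35 + 1.93]·87.51 = 1512 Pa.
ΔP = 1512 Pa = 1.51 kPa.

ΔP ≈ 1.51 kPa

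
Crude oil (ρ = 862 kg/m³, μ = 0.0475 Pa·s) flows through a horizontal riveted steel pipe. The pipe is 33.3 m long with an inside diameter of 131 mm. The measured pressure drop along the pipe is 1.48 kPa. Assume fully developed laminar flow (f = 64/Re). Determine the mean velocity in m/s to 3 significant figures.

V ≈ 0.502 m/s

For laminar flow, f = 64/Re with Re = ρVD/μ, so Darcy-Weisbach reduces to ΔP = 32μLV/D². Solving for V: V = ΔP·D²/(32μL) = 1480·(0.131)²/(32·0.0475·33.3) = 0.5018 m/s.
Check: Re = ρVD/μ = 862·0.5018·0.131/0.0475 = 1193 < 2300, so the laminar assumption holds.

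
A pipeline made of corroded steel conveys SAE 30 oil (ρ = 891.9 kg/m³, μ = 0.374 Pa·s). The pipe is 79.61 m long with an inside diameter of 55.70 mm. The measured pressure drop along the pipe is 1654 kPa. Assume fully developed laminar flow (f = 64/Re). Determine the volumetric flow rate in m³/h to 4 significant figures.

For laminar flow, f = 64/Re with Re = ρVD/μ, so Darcy-Weisbach reduces to ΔP = 32μLV/D². Solving for V: V = ΔP·D²/(32μL) = 1.654e+06·(0.0557)²/(32·0.374·79.61) = 5.386 m/s.
Check: Re = ρVD/μ = 891.9·5.386·0.0557/0.374 = 715.4 < 2300, so the laminar assumption holds.
Q = V·A = 5.386·(π/4·0.0557²) = 0.01312 m³/s = 47.25 m³/h.

Q ≈ 47.25 m³/h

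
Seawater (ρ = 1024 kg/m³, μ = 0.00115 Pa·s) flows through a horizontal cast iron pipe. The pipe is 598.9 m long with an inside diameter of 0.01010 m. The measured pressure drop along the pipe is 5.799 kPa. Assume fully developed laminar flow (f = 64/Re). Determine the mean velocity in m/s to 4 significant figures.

V ≈ 0.02684 m/s

For laminar flow, f = 64/Re with Re = ρVD/μ, so Darcy-Weisbach reduces to ΔP = 32μLV/D². Solving for V: V = ΔP·D²/(32μL) = 5799·(0.0101)²/(32·0.00115·598.9) = 0.02684 m/s.
Check: Re = ρVD/μ = 1024·0.02684·0.0101/0.00115 = 241.4 < 2300, so the laminar assumption holds.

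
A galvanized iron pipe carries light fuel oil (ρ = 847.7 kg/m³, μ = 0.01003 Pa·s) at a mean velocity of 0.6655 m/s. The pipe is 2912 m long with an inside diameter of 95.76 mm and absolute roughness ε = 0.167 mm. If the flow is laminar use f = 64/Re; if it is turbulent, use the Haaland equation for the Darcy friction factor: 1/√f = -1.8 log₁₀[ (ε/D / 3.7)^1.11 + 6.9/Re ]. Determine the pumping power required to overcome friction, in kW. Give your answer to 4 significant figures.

Reynolds number Re = ρVD/μ = 847.7 · 0.6655 · 0.09576 / 0.01 = 5386.
Re > 4000 → turbulent. Relative roughness ε/D = 0.000167/0.09576 = 0.00174. Haaland: 1/√f = -1.8 log₁₀[(0.00174/3.7)^1.11 + 6.9/5386] = -1.8 log₁₀[0.000203 + 0.00128] = 5.091, so f = 0.03858.
Darcy-Weisbach: ΔP = f(L/D)(ρV²/2) = 0.03858·(2912/0.09576)·(847.7·0.6655²/2) = 0.03858·3.041e+04·187.7 = 2.202e+05 Pa.
Q = V·A = 0.6655·0.007202 = 0.004793 m³/s.
Pumping power P = QΔP = 0.004793·2.202e+05 = 1055.5 W = 1.055 kW.

P ≈ 1.055 kW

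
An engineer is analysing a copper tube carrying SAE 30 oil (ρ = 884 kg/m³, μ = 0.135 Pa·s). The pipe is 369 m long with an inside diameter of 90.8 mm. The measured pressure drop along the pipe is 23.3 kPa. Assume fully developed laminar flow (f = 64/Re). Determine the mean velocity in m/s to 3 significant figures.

For laminar flow, f = 64/Re with Re = ρVD/μ, so Darcy-Weisbach reduces to ΔP = 32μLV/D². Solving for V: V = ΔP·D²/(32μL) = 2.33e+04·(0.0908)²/(32·0.135·369) = 0.1205 m/s.
Check: Re = ρVD/μ = 884·0.1205·0.0908/0.135 = 71.65 < 2300, so the laminar assumption holds.

V ≈ 0.121 m/s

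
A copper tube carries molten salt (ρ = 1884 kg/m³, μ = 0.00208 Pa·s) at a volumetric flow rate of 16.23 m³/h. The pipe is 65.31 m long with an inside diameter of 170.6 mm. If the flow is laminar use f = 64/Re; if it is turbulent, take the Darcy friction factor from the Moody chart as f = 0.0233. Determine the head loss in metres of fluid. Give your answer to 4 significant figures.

h_f ≈ 0.01768 m

Q = 16.23 m³/h = 16.23/3600 = 0.004508 m³/s.
Cross-sectional area A = πD²/4 = π(0.1706)²/4 = 0.02286 m²; mean velocity V = Q/A = 0.004508/0.02286 = 0.1972 m/s.
Reynolds number Re = ρVD/μ = 1884 · 0.1972 · 0.1706 / 0.00208 = 3.048e+04.
Re > 4000 → turbulent; use the Moody-chart value f = 0.0233.
Darcy-Weisbach: ΔP = f(L/D)(ρV²/2) = 0.0233·(65.31/0.1706)·(1884·0.1972²/2) = 0.0233·382.8·36.64 = 326.8 Pa.
Head loss h_f = ΔP/(ρg) = 326.8/(1884·9.81) = 0.01768 m.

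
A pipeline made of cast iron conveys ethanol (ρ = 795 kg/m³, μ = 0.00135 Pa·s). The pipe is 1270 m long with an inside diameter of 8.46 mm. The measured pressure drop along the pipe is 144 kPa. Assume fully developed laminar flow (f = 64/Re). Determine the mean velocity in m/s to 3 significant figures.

For laminar flow, f = 64/Re with Re = ρVD/μ, so Darcy-Weisbach reduces to ΔP = 32μLV/D². Solving for V: V = ΔP·D²/(32μL) = 1.44e+05·(0.00846)²/(32·0.00135·1270) = 0.1879 m/s.
Check: Re = ρVD/μ = 795·0.1879·0.00846/0.00135 = 935.9 < 2300, so the laminar assumption holds.

V ≈ 0.188 m/s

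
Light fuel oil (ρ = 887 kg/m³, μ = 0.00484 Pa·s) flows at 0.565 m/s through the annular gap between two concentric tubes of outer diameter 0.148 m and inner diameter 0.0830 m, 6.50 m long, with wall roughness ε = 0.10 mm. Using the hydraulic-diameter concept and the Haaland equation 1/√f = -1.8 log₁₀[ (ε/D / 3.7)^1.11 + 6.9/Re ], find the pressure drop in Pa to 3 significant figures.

ΔP ≈ 512 Pa

Hydraulic diameter D_h = 4A/P = D_o - D_i = 0.148 - 0.083 = 0.065 m.
Re = ρVD_h/μ = 887·0.565·0.065/0.00484 = 6730.
ε/D_h = 0.0001/0.065 = 0.00154; Haaland gives 1/√f = -1.8 log₁₀[0.000177+0.00103] = 5.256, so f = 0.03619.
ΔP = f(L/D_h)(ρV²/2) = 0.03619·6.5/0.065·141.6 = 512.4 Pa.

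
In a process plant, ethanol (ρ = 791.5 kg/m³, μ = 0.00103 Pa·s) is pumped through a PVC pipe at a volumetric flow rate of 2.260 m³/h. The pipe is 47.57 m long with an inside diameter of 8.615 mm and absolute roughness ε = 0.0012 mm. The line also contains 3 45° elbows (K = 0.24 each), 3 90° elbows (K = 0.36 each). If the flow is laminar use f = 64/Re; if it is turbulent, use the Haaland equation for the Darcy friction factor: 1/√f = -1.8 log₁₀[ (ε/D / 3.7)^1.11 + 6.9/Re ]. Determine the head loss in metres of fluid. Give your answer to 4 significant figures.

h_f ≈ 652.3 m

Q = 2.260 m³/h = 2.260/3600 = 0.0006278 m³/s.
Cross-sectional area A = πD²/4 = π(0.008615)²/4 = 5.829e-05 m²; mean velocity V = Q/A = 0.0006278/5.829e-05 = 10.77 m/s.
Reynolds number Re = ρVD/μ = 791.5 · 10.77 · 0.008615 / 0.00103 = 7.13e+04.
Re > 4000 → turbulent. Relative roughness ε/D = 1.2e-06/0.008615 = 0.000139. Haaland: 1/√f = -1.8 log₁₀[(0.000139/3.7)^1.11 + 6.9/7.13e+04] = -1.8 log₁₀[1.23e-05 + 9.68e-05] = 7.132, so f = 0.01966.
Total minor-loss coefficient ΣK = 3·0.24 + 3·0.36 = 1.8.
ΔP = [f·L/D + ΣK]·(ρV²/2) = [0.01966·47.57/0.008615 + 1.8]·(791.5·10.77²/2) = [108.5 + 1.8]·4.59e+04 = 5.065e+06 Pa.
Head loss h_f = ΔP/(ρg) = 5.065e+06/(791.5·9.81) = 652.3 m.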